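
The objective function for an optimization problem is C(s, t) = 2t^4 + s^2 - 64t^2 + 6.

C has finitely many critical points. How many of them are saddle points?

C separates as a function of s plus a function of t, so ∇C=0 decouples.
∂C/∂s = 2s = 0 at s ∈ {0}; ∂C/∂t = 8t(t - 4)(t + 4) = 0 at t ∈ {-4, 0, 4}.
The Hessian is diagonal: diag(C_ss, C_tt). Second derivatives: C_ss(0)=2; C_tt(-4)=256, C_tt(0)=-128, C_tt(4)=256.
Saddle points occur where the two diagonal entries have opposite signs: (0, 0). Count: 1.

1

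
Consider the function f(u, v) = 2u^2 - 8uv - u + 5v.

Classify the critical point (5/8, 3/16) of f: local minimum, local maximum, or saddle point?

saddle point

The Hessian of f is constant: H = [[4, -8], [-8, 0]].
det(H) = 4·0 − (-8)² = -64.
Since det(H) < 0, H is indefinite and the critical point is a saddle point.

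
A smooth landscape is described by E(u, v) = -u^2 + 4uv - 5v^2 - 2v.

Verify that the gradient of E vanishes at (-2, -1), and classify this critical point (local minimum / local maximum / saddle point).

∇E = (-2u + 4v, 4u - 10v - 2); substituting (-2, -1) gives ∇E = (0, 0), so (-2, -1) is indeed a critical point.
The Hessian of E is constant: H = [[-2, 4], [4, -10]].
det(H) = (-2)·(-10) − 4² = 4.
det(H) > 0 and tr(H) = -12 < 0, so H is negative definite and the point is a local maximum.

local maximum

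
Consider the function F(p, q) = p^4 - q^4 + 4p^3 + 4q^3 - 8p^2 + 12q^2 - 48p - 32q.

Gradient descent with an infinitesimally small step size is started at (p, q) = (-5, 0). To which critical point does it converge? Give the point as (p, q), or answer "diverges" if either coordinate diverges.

F is separable, so gradient descent decouples: p follows -∂F/∂p, q follows -∂F/∂q.
∂F/∂p = 4(p - 2)(p + 2)(p + 3); at p=-5 this is -168, so p increases.
∂F/∂q = -4(q - 4)(q - 1)(q + 2); at q=0 this is -32, so q increases.
p converges to its nearest critical value -3 (a local min of the p-part); q converges to 1. The iterate converges to (-3, 1).

(-3, 1)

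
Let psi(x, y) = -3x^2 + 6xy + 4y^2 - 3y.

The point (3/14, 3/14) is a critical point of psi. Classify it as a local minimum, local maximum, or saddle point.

The Hessian of psi is constant: H = [[-6, 6], [6, 8]].
det(H) = (-6)·8 − 6² = -84.
Since det(H) < 0, H is indefinite and the critical point is a saddle point.

saddle point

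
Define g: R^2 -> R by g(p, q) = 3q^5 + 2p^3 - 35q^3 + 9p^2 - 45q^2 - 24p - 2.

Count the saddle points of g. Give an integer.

g separates as a function of p plus a function of q, so ∇g=0 decouples.
∂g/∂p = 6(p - 1)(p + 4) = 0 at p ∈ {-4, 1}; ∂g/∂q = 15q(q - 3)(q + 1)(q + 2) = 0 at q ∈ {-2, -1, 0, 3}.
The Hessian is diagonal: diag(g_pp, g_qq). Second derivatives: g_pp(-4)=-30, g_pp(1)=30; g_qq(-2)=-150, g_qq(-1)=60, g_qq(0)=-90, g_qq(3)=900.
Saddle points occur where the two diagonal entries have opposite signs: (-4, -1), (-4, 3), (1, -2), (1, 0). Count: 4.

4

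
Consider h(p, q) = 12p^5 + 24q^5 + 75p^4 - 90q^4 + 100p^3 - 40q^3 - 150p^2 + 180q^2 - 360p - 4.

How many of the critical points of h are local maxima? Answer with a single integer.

h separates as a function of p plus a function of q, so ∇h=0 decouples.
∂h/∂p = 60(p - 1)(p + 1)(p + 2)(p + 3) = 0 at p ∈ {-3, -2, -1, 1}; ∂h/∂q = 120q(q - 3)(q - 1)(q + 1) = 0 at q ∈ {-1, 0, 1, 3}.
The Hessian is diagonal: diag(h_pp, h_qq). Second derivatives: h_pp(-3)=-480, h_pp(-2)=180, h_pp(-1)=-240, h_pp(1)=1440; h_qq(-1)=-960, h_qq(0)=360, h_qq(1)=-480, h_qq(3)=2880.
Local maxima occur where both diagonal entries negative: (-3, -1), (-3, 1), (-1, -1), (-1, 1). Count: 4.

4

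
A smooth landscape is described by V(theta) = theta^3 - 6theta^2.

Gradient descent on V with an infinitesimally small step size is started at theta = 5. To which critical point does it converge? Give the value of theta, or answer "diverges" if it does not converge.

V'(theta) = 3theta(theta - 4), so V'(5) = 15.
Gradient descent moves in the -V' direction, i.e. theta is decreasing.
The nearest critical point in that direction is theta = 4, where V'' = 12 > 0 (a local minimum). The iterate converges there.

4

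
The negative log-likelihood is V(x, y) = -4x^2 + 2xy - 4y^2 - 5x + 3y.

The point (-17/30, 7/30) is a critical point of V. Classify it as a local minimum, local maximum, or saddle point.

The Hessian of V is constant: H = [[-8, 2], [2, -8]].
det(H) = (-8)·(-8) − 2² = 60.
det(H) > 0 and tr(H) = -16 < 0, so H is negative definite and the point is a local maximum.

local maximum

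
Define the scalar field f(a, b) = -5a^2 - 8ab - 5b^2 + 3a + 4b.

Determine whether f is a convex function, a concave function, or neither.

f is quadratic, so its Hessian is the constant matrix H = [[-10, -8], [-8, -10]].
det(H) = 36, tr(H) = -20.
det(H) > 0 and tr(H) < 0, so H is negative definite everywhere: concave.

concave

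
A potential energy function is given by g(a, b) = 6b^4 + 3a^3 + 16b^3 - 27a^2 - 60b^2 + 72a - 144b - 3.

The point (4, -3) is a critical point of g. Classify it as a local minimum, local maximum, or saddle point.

The mixed partial ∂²g/∂a∂b is 0, so the Hessian at any point is diag(g_aa, g_bb) = diag(18(a - 3), 24(3b^2 + 4b - 5)).
At (4, -3): H = diag(18, 240).
Both eigenvalues are positive, so H is positive definite: a local minimum.

local minimum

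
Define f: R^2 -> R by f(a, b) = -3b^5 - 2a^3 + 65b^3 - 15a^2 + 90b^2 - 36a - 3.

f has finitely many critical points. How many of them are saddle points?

4

f separates as a function of a plus a function of b, so ∇f=0 decouples.
∂f/∂a = -6(a + 2)(a + 3) = 0 at a ∈ {-3, -2}; ∂f/∂b = -15b(b - 4)(b + 1)(b + 3) = 0 at b ∈ {-3, -1, 0, 4}.
The Hessian is diagonal: diag(f_aa, f_bb). Second derivatives: f_aa(-3)=6, f_aa(-2)=-6; f_bb(-3)=630, f_bb(-1)=-150, f_bb(0)=180, f_bb(4)=-2100.
Saddle points occur where the two diagonal entries have opposite signs: (-3, -1), (-3, 4), (-2, -3), (-2, 0). Count: 4.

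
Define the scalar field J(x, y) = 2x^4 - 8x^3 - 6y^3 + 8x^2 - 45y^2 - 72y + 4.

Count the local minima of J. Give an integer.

2

J separates as a function of x plus a function of y, so ∇J=0 decouples.
∂J/∂x = 8x(x - 2)(x - 1) = 0 at x ∈ {0, 1, 2}; ∂J/∂y = -18(y + 1)(y + 4) = 0 at y ∈ {-4, -1}.
The Hessian is diagonal: diag(J_xx, J_yy). Second derivatives: J_xx(0)=16, J_xx(1)=-8, J_xx(2)=16; J_yy(-4)=54, J_yy(-1)=-54.
Local minima occur where both diagonal entries positive: (0, -4), (2, -4). Count: 2.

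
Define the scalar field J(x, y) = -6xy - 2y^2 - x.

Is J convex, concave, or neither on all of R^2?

J is quadratic, so its Hessian is the constant matrix H = [[0, -6], [-6, -4]].
det(H) = -36, tr(H) = -4.
det(H) < 0, so H is indefinite: neither convex nor concave.

neither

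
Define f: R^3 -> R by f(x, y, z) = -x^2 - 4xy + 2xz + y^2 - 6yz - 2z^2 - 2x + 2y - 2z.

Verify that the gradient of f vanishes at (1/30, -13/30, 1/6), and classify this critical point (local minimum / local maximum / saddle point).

saddle point

∇f = (-2x - 4y + 2z - 2, -4x + 2y - 6z + 2, 2x - 6y - 4z - 2); substituting (1/30, -13/30, 1/6) gives ∇f = (0, 0, 0), so (1/30, -13/30, 1/6) is indeed a critical point.
The Hessian is constant: H = [[-2, -4, 2], [-4, 2, -6], [2, -6, -4]].
Leading principal minors: Δ₁ = -2, Δ₂ = -20, Δ₃ = 240.
The minors fit neither the all-positive nor the alternating-sign pattern, so H is indefinite: a saddle point.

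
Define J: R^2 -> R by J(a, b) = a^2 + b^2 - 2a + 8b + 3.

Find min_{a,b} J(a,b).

J(a,b) separates as P(a) + Q(b) + 3, so its minimum is min P + min Q + 3.
P'(a) = 2a - 2 vanishes at a ∈ {1}; Q'(b) = 2b + 8 vanishes at b ∈ {-4}.
Local minima of P (where P''>0): P(1)=-1. Local minima of Q: Q(-4)=-16.
So the global minimum of J is P(1) + Q(-4) + 3 = -1 − 16 + 3 = -14, attained at (1, -4).

-14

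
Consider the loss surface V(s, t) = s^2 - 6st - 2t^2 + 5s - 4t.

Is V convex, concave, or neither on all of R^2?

neither

V is quadratic, so its Hessian is the constant matrix H = [[2, -6], [-6, -4]].
det(H) = -44, tr(H) = -2.
det(H) < 0, so H is indefinite: neither convex nor concave.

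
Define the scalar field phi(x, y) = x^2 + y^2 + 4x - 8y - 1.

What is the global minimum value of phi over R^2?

phi(x,y) separates as P(x) + Q(y) − 1, so its minimum is min P + min Q − 1.
P'(x) = 2x + 4 vanishes at x ∈ {-2}; Q'(y) = 2y - 8 vanishes at y ∈ {4}.
Local minima of P (where P''>0): P(-2)=-4. Local minima of Q: Q(4)=-16.
So the global minimum of phi is P(-2) + Q(4) − 1 = -4 − 16 − 1 = -21, attained at (-2, 4).

-21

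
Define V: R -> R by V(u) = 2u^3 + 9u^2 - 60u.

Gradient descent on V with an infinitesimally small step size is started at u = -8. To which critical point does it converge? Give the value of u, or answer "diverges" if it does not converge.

V'(u) = 6(u - 2)(u + 5), so V'(-8) = 180.
Gradient descent moves in the -V' direction, i.e. u is decreasing.
There is no critical point below u=-8, and V' keeps the same sign, so the iterate runs off to −∞.

diverges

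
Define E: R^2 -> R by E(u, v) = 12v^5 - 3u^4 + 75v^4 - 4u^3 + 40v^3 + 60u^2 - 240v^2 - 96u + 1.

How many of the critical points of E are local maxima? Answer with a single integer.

4

E separates as a function of u plus a function of v, so ∇E=0 decouples.
∂E/∂u = -12(u - 2)(u - 1)(u + 4) = 0 at u ∈ {-4, 1, 2}; ∂E/∂v = 60v(v - 1)(v + 2)(v + 4) = 0 at v ∈ {-4, -2, 0, 1}.
The Hessian is diagonal: diag(E_uu, E_vv). Second derivatives: E_uu(-4)=-360, E_uu(1)=60, E_uu(2)=-72; E_vv(-4)=-2400, E_vv(-2)=720, E_vv(0)=-480, E_vv(1)=900.
Local maxima occur where both diagonal entries negative: (-4, -4), (-4, 0), (2, -4), (2, 0). Count: 4.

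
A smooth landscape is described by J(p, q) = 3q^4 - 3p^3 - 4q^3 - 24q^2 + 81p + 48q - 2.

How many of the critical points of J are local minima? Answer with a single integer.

2

J separates as a function of p plus a function of q, so ∇J=0 decouples.
∂J/∂p = -9(p - 3)(p + 3) = 0 at p ∈ {-3, 3}; ∂J/∂q = 12(q - 2)(q - 1)(q + 2) = 0 at q ∈ {-2, 1, 2}.
The Hessian is diagonal: diag(J_pp, J_qq). Second derivatives: J_pp(-3)=54, J_pp(3)=-54; J_qq(-2)=144, J_qq(1)=-36, J_qq(2)=48.
Local minima occur where both diagonal entries positive: (-3, -2), (-3, 2). Count: 2.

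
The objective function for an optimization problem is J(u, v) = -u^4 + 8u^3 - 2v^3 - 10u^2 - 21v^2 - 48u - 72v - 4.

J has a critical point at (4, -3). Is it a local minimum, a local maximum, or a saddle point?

local maximum

The mixed partial ∂²J/∂u∂v is 0, so the Hessian at any point is diag(J_uu, J_vv) = diag(4(-3u^2 + 12u - 5), -6(2v + 7)).
At (4, -3): H = diag(-20, -6).
Both eigenvalues are negative, so H is negative definite: a local maximum.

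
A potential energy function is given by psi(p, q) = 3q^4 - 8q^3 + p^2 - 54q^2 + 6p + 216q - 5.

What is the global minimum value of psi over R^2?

psi(p,q) separates as A(p) + B(q) − 5, so its minimum is min A + min B − 5.
A'(p) = 2p + 6 vanishes at p ∈ {-3}; B'(q) = 12(q - 3)(q - 2)(q + 3) vanishes at q ∈ {-3, 2, 3}.
Local minima of A (where A''>0): A(-3)=-9. Local minima of B: B(-3)=-675, B(3)=189.
So the global minimum of psi is A(-3) + B(-3) − 5 = -9 − 675 − 5 = -689, attained at (-3, -3).

-689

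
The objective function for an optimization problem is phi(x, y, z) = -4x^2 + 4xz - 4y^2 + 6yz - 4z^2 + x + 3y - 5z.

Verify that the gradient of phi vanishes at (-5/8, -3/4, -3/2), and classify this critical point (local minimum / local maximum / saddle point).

∇phi = (-8x + 4z + 1, -8y + 6z + 3, 4x + 6y - 8z - 5); substituting (-5/8, -3/4, -3/2) gives ∇phi = (0, 0, 0), so (-5/8, -3/4, -3/2) is indeed a critical point.
The Hessian is constant: H = [[-8, 0, 4], [0, -8, 6], [4, 6, -8]].
Leading principal minors: Δ₁ = -8, Δ₂ = 64, Δ₃ = -96.
The minors alternate sign starting negative (−, +, −), so H is negative definite: a local maximum.

local maximum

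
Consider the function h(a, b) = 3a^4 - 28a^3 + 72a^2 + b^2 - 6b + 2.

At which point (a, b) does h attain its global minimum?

(0, 3)

h(a,b) separates as P(a) + Q(b) + 2, so its minimum is min P + min Q + 2.
P'(a) = 12a(a - 4)(a - 3) vanishes at a ∈ {0, 3, 4}; Q'(b) = 2b - 6 vanishes at b ∈ {3}.
Local minima of P (where P''>0): P(0)=0, P(4)=128. Local minima of Q: Q(3)=-9.
So the global minimum of h is P(0) + Q(3) + 2 = 0 − 9 + 2 = -7, attained at (0, 3).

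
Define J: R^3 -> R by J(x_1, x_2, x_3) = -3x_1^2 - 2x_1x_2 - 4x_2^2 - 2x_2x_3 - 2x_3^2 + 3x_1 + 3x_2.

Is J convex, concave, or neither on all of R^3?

concave

J is quadratic, so its Hessian is the constant matrix H = [[-6, -2, 0], [-2, -8, -2], [0, -2, -4]].
Leading principal minors: -6, 44, -152.
Signs alternate −, +, − ⇒ H ≺ 0 ⇒ concave.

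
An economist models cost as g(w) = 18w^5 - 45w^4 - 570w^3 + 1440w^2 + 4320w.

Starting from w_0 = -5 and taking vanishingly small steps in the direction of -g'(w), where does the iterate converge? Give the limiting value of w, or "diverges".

diverges

g'(w) = 90(w - 4)(w - 3)(w + 1)(w + 4), so g'(-5) = 25920.
Gradient descent moves in the -g' direction, i.e. w is decreasing.
There is no critical point below w=-5, and g' keeps the same sign, so the iterate runs off to −∞.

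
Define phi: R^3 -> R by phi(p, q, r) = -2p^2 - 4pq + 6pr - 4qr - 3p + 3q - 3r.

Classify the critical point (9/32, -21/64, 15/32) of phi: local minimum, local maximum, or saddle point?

saddle point

The Hessian is constant: H = [[-4, -4, 6], [-4, 0, -4], [6, -4, 0]].
Leading principal minors: Δ₁ = -4, Δ₂ = -16, Δ₃ = 256.
The minors fit neither the all-positive nor the alternating-sign pattern, so H is indefinite: a saddle point.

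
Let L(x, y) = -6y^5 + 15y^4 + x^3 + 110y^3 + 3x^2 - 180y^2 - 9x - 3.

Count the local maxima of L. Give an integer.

L separates as a function of x plus a function of y, so ∇L=0 decouples.
∂L/∂x = 3(x - 1)(x + 3) = 0 at x ∈ {-3, 1}; ∂L/∂y = -30y(y - 4)(y - 1)(y + 3) = 0 at y ∈ {-3, 0, 1, 4}.
The Hessian is diagonal: diag(L_xx, L_yy). Second derivatives: L_xx(-3)=-12, L_xx(1)=12; L_yy(-3)=2520, L_yy(0)=-360, L_yy(1)=360, L_yy(4)=-2520.
Local maxima occur where both diagonal entries negative: (-3, 0), (-3, 4). Count: 2.

2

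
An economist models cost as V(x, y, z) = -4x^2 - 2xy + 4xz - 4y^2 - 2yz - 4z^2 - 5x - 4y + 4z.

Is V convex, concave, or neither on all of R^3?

concave

V is quadratic, so its Hessian is the constant matrix H = [[-8, -2, 4], [-2, -8, -2], [4, -2, -8]].
Leading principal minors: -8, 60, -288.
Signs alternate −, +, − ⇒ H ≺ 0 ⇒ concave.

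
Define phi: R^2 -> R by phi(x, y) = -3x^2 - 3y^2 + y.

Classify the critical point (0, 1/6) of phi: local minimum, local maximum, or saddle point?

local maximum

The Hessian of phi is constant: H = [[-6, 0], [0, -6]].
det(H) = (-6)·(-6) − 0² = 36.
det(H) > 0 and tr(H) = -12 < 0, so H is negative definite and the point is a local maximum.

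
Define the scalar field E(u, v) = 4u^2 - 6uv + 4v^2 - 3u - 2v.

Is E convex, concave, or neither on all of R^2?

E is quadratic, so its Hessian is the constant matrix H = [[8, -6], [-6, 8]].
det(H) = 28, tr(H) = 16.
det(H) > 0 and tr(H) > 0, so H is positive definite everywhere: convex.

convex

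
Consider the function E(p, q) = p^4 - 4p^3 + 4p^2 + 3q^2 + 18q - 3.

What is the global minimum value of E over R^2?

E(p,q) separates as A(p) + B(q) − 3, so its minimum is min A + min B − 3.
A'(p) = 4p(p - 2)(p - 1) vanishes at p ∈ {0, 1, 2}; B'(q) = 6q + 18 vanishes at q ∈ {-3}.
Local minima of A (where A''>0): A(0)=0, A(2)=0. Local minima of B: B(-3)=-27.
So the global minimum of E is A(0) + B(-3) − 3 = 0 − 27 − 3 = -30, attained at (0, -3).

-30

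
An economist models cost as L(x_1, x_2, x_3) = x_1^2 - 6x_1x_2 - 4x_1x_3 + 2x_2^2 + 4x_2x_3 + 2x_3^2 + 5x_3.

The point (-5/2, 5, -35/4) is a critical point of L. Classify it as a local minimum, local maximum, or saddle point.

saddle point

The Hessian is constant: H = [[2, -6, -4], [-6, 4, 4], [-4, 4, 4]].
Leading principal minors: Δ₁ = 2, Δ₂ = -28, Δ₃ = -16.
The minors fit neither the all-positive nor the alternating-sign pattern, so H is indefinite: a saddle point.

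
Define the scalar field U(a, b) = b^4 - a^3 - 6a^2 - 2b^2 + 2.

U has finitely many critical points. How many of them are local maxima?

U separates as a function of a plus a function of b, so ∇U=0 decouples.
∂U/∂a = -3a(a + 4) = 0 at a ∈ {-4, 0}; ∂U/∂b = 4b(b - 1)(b + 1) = 0 at b ∈ {-1, 0, 1}.
The Hessian is diagonal: diag(U_aa, U_bb). Second derivatives: U_aa(-4)=12, U_aa(0)=-12; U_bb(-1)=8, U_bb(0)=-4, U_bb(1)=8.
Local maxima occur where both diagonal entries negative: (0, 0). Count: 1.

1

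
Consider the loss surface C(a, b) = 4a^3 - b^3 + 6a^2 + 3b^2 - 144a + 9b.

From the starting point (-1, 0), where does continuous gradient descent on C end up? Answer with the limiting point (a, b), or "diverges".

(3, -1)

C is separable, so gradient descent decouples: a follows -∂C/∂a, b follows -∂C/∂b.
∂C/∂a = 12(a - 3)(a + 4); at a=-1 this is -144, so a increases.
∂C/∂b = -3(b - 3)(b + 1); at b=0 this is 9, so b decreases.
a converges to its nearest critical value 3 (a local min of the a-part); b converges to -1. The iterate converges to (3, -1).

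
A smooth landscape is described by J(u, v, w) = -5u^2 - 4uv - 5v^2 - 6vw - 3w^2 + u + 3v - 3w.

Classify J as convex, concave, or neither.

J is quadratic, so its Hessian is the constant matrix H = [[-10, -4, 0], [-4, -10, -6], [0, -6, -6]].
Leading principal minors: -10, 84, -144.
Signs alternate −, +, − ⇒ H ≺ 0 ⇒ concave.

concave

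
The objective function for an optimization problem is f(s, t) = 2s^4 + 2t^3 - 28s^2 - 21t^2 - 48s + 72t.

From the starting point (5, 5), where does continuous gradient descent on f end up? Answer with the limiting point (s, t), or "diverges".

(3, 4)

f is separable, so gradient descent decouples: s follows -∂f/∂s, t follows -∂f/∂t.
∂f/∂s = 8(s - 3)(s + 1)(s + 2); at s=5 this is 672, so s decreases.
∂f/∂t = 6(t - 4)(t - 3); at t=5 this is 12, so t decreases.
s converges to its nearest critical value 3 (a local min of the s-part); t converges to 4. The iterate converges to (3, 4).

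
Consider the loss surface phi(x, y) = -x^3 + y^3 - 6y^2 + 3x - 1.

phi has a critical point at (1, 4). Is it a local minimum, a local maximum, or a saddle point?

saddle point

The mixed partial ∂²phi/∂x∂y is 0, so the Hessian at any point is diag(phi_xx, phi_yy) = diag(-6x, 6(y - 2)).
At (1, 4): H = diag(-6, 12).
The eigenvalues have opposite signs, so H is indefinite: a saddle point.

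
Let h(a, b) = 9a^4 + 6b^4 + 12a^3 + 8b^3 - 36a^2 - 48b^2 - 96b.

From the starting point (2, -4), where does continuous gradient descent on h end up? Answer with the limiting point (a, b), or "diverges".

h is separable, so gradient descent decouples: a follows -∂h/∂a, b follows -∂h/∂b.
∂h/∂a = 36a(a - 1)(a + 2); at a=2 this is 288, so a decreases.
∂h/∂b = 24(b - 2)(b + 1)(b + 2); at b=-4 this is -864, so b increases.
a converges to its nearest critical value 1 (a local min of the a-part); b converges to -2. The iterate converges to (1, -2).

(1, -2)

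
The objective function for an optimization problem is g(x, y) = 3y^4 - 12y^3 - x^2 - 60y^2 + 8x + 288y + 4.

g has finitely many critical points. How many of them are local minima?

0

g separates as a function of x plus a function of y, so ∇g=0 decouples.
∂g/∂x = -2(x - 4) = 0 at x ∈ {4}; ∂g/∂y = 12(y - 4)(y - 2)(y + 3) = 0 at y ∈ {-3, 2, 4}.
The Hessian is diagonal: diag(g_xx, g_yy). Second derivatives: g_xx(4)=-2; g_yy(-3)=420, g_yy(2)=-120, g_yy(4)=168.
Local minima occur where both diagonal entries positive: none. Count: 0.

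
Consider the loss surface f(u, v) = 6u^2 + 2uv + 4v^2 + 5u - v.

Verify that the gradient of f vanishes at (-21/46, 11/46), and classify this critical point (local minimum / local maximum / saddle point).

∇f = (12u + 2v + 5, 2u + 8v - 1); substituting (-21/46, 11/46) gives ∇f = (0, 0), so (-21/46, 11/46) is indeed a critical point.
The Hessian of f is constant: H = [[12, 2], [2, 8]].
det(H) = 12·8 − 2² = 92.
det(H) > 0 and tr(H) = 20 > 0, so H is positive definite and the point is a local minimum.

local minimum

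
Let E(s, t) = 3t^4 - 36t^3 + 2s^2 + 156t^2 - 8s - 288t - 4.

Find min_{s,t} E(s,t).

E(s,t) separates as P(s) + Q(t) − 4, so its minimum is min P + min Q − 4.
P'(s) = 4s - 8 vanishes at s ∈ {2}; Q'(t) = 12(t - 4)(t - 3)(t - 2) vanishes at t ∈ {2, 3, 4}.
Local minima of P (where P''>0): P(2)=-8. Local minima of Q: Q(2)=-192, Q(4)=-192.
So the global minimum of E is P(2) + Q(2) − 4 = -8 − 192 − 4 = -204, attained at (2, 2).

-204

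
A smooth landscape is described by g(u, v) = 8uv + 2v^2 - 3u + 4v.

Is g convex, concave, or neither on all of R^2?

g is quadratic, so its Hessian is the constant matrix H = [[0, 8], [8, 4]].
det(H) = -64, tr(H) = 4.
det(H) < 0, so H is indefinite: neither convex nor concave.

neither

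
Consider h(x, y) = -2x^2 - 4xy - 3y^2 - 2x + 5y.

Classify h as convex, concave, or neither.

concave

h is quadratic, so its Hessian is the constant matrix H = [[-4, -4], [-4, -6]].
det(H) = 8, tr(H) = -10.
det(H) > 0 and tr(H) < 0, so H is negative definite everywhere: concave.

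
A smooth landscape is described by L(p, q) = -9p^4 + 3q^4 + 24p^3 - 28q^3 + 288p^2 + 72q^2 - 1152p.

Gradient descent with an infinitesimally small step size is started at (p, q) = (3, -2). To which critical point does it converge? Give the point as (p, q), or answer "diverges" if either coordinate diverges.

L is separable, so gradient descent decouples: p follows -∂L/∂p, q follows -∂L/∂q.
∂L/∂p = -36(p - 4)(p - 2)(p + 4); at p=3 this is 252, so p decreases.
∂L/∂q = 12q(q - 4)(q - 3); at q=-2 this is -720, so q increases.
p converges to its nearest critical value 2 (a local min of the p-part); q converges to 0. The iterate converges to (2, 0).

(2, 0)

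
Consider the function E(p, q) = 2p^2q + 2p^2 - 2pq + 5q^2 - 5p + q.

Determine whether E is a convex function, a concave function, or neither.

neither

The term 2p^2q is cubic, so the Hessian is not constant.
∂²E/∂p² = 4q + 4, which takes both signs as q varies (negative for sufficiently negative q). A diagonal entry of the Hessian changing sign means the Hessian is neither positive- nor negative-semidefinite on all of R^2.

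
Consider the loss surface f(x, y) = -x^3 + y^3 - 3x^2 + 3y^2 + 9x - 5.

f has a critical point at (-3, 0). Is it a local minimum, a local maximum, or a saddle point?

The mixed partial ∂²f/∂x∂y is 0, so the Hessian at any point is diag(f_xx, f_yy) = diag(-6(x + 1), 6(y + 1)).
At (-3, 0): H = diag(12, 6).
Both eigenvalues are positive, so H is positive definite: a local minimum.

local minimum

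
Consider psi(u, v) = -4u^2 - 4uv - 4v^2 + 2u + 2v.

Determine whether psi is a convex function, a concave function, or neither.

psi is quadratic, so its Hessian is the constant matrix H = [[-8, -4], [-4, -8]].
det(H) = 48, tr(H) = -16.
det(H) > 0 and tr(H) < 0, so H is negative definite everywhere: concave.

concave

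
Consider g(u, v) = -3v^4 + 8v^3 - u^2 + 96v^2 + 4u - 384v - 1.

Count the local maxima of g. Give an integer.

2

g separates as a function of u plus a function of v, so ∇g=0 decouples.
∂g/∂u = -2(u - 2) = 0 at u ∈ {2}; ∂g/∂v = -12(v - 4)(v - 2)(v + 4) = 0 at v ∈ {-4, 2, 4}.
The Hessian is diagonal: diag(g_uu, g_vv). Second derivatives: g_uu(2)=-2; g_vv(-4)=-576, g_vv(2)=144, g_vv(4)=-192.
Local maxima occur where both diagonal entries negative: (2, -4), (2, 4). Count: 2.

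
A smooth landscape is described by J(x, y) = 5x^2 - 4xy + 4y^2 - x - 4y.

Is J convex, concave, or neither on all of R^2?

J is quadratic, so its Hessian is the constant matrix H = [[10, -4], [-4, 8]].
det(H) = 64, tr(H) = 18.
det(H) > 0 and tr(H) > 0, so H is positive definite everywhere: convex.

convex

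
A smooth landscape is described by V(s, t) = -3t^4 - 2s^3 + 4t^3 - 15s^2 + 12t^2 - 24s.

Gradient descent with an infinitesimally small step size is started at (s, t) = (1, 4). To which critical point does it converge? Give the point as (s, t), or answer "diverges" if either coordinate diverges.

diverges

V is separable, so gradient descent decouples: s follows -∂V/∂s, t follows -∂V/∂t.
∂V/∂s = -6(s + 1)(s + 4); at s=1 this is -60, so s increases.
∂V/∂t = -12t(t - 2)(t + 1); at t=4 this is -480, so t increases.
The s-coordinate has no critical point in that direction and runs off to infinity.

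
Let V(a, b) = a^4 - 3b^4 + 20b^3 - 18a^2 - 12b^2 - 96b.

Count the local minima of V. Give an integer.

V separates as a function of a plus a function of b, so ∇V=0 decouples.
∂V/∂a = 4a(a - 3)(a + 3) = 0 at a ∈ {-3, 0, 3}; ∂V/∂b = -12(b - 4)(b - 2)(b + 1) = 0 at b ∈ {-1, 2, 4}.
The Hessian is diagonal: diag(V_aa, V_bb). Second derivatives: V_aa(-3)=72, V_aa(0)=-36, V_aa(3)=72; V_bb(-1)=-180, V_bb(2)=72, V_bb(4)=-120.
Local minima occur where both diagonal entries positive: (-3, 2), (3, 2). Count: 2.

2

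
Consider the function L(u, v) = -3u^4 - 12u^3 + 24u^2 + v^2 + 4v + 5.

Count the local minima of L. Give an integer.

L separates as a function of u plus a function of v, so ∇L=0 decouples.
∂L/∂u = -12u(u - 1)(u + 4) = 0 at u ∈ {-4, 0, 1}; ∂L/∂v = 2(v + 2) = 0 at v ∈ {-2}.
The Hessian is diagonal: diag(L_uu, L_vv). Second derivatives: L_uu(-4)=-240, L_uu(0)=48, L_uu(1)=-60; L_vv(-2)=2.
Local minima occur where both diagonal entries positive: (0, -2). Count: 1.

1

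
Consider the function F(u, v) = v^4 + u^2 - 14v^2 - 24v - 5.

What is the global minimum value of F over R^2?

-122

F(u,v) separates as P(u) + Q(v) − 5, so its minimum is min P + min Q − 5.
P'(u) = 2u vanishes at u ∈ {0}; Q'(v) = 4(v - 3)(v + 1)(v + 2) vanishes at v ∈ {-2, -1, 3}.
Local minima of P (where P''>0): P(0)=0. Local minima of Q: Q(-2)=8, Q(3)=-117.
So the global minimum of F is P(0) + Q(3) − 5 = 0 − 117 − 5 = -122, attained at (0, 3).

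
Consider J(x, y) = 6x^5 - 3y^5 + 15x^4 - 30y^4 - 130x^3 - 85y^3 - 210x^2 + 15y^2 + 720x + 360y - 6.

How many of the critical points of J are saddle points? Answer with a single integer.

J separates as a function of x plus a function of y, so ∇J=0 decouples.
∂J/∂x = 30(x - 3)(x - 1)(x + 2)(x + 4) = 0 at x ∈ {-4, -2, 1, 3}; ∂J/∂y = -15(y - 1)(y + 2)(y + 3)(y + 4) = 0 at y ∈ {-4, -3, -2, 1}.
The Hessian is diagonal: diag(J_xx, J_yy). Second derivatives: J_xx(-4)=-2100, J_xx(-2)=900, J_xx(1)=-900, J_xx(3)=2100; J_yy(-4)=150, J_yy(-3)=-60, J_yy(-2)=90, J_yy(1)=-900.
Saddle points occur where the two diagonal entries have opposite signs: (-4, -4), (-4, -2), (-2, -3), (-2, 1), (1, -4), (1, -2), (3, -3), (3, 1). Count: 8.

8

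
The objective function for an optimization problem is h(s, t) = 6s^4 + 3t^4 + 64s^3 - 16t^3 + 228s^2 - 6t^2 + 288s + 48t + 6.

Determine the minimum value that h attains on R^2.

h(s,t) separates as P(s) + Q(t) + 6, so its minimum is min P + min Q + 6.
P'(s) = 24(s + 1)(s + 3)(s + 4) vanishes at s ∈ {-4, -3, -1}; Q'(t) = 12(t - 4)(t - 1)(t + 1) vanishes at t ∈ {-1, 1, 4}.
Local minima of P (where P''>0): P(-4)=-64, P(-1)=-118. Local minima of Q: Q(-1)=-35, Q(4)=-160.
So the global minimum of h is P(-1) + Q(4) + 6 = -118 − 160 + 6 = -272, attained at (-1, 4).

-272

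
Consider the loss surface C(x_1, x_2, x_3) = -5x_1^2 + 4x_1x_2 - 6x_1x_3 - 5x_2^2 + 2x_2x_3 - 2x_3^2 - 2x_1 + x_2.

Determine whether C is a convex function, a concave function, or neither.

C is quadratic, so its Hessian is the constant matrix H = [[-10, 4, -6], [4, -10, 2], [-6, 2, -4]].
Leading principal minors: -10, 84, -32.
Signs alternate −, +, − ⇒ H ≺ 0 ⇒ concave.

concave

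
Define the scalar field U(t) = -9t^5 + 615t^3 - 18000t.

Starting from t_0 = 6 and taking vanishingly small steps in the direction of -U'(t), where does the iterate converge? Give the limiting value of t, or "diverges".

diverges

U'(t) = -45(t - 5)(t - 4)(t + 4)(t + 5), so U'(6) = -9900.
Gradient descent moves in the -U' direction, i.e. t is increasing.
There is no critical point above t=6, and U' keeps the same sign, so the iterate runs off to +∞.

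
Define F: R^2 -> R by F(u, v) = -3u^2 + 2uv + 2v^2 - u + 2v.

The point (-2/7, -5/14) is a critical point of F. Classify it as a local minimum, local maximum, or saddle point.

The Hessian of F is constant: H = [[-6, 2], [2, 4]].
det(H) = (-6)·4 − 2² = -28.
Since det(H) < 0, H is indefinite and the critical point is a saddle point.

saddle point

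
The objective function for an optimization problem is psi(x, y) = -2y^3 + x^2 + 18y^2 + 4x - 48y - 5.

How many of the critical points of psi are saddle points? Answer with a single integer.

psi separates as a function of x plus a function of y, so ∇psi=0 decouples.
∂psi/∂x = 2(x + 2) = 0 at x ∈ {-2}; ∂psi/∂y = -6(y - 4)(y - 2) = 0 at y ∈ {2, 4}.
The Hessian is diagonal: diag(psi_xx, psi_yy). Second derivatives: psi_xx(-2)=2; psi_yy(2)=12, psi_yy(4)=-12.
Saddle points occur where the two diagonal entries have opposite signs: (-2, 4). Count: 1.

1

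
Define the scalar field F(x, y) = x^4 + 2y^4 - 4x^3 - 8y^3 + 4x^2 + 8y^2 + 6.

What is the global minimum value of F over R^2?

6

F(x,y) separates as P(x) + Q(y) + 6, so its minimum is min P + min Q + 6.
P'(x) = 4x(x - 2)(x - 1) vanishes at x ∈ {0, 1, 2}; Q'(y) = 8y(y - 2)(y - 1) vanishes at y ∈ {0, 1, 2}.
Local minima of P (where P''>0): P(0)=0, P(2)=0. Local minima of Q: Q(0)=0, Q(2)=0.
So the global minimum of F is P(0) + Q(0) + 6 = 0 + 0 + 6 = 6, attained at (0, 0).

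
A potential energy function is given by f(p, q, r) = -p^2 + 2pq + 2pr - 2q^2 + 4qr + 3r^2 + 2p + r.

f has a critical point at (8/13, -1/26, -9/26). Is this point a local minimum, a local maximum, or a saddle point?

saddle point

The Hessian is constant: H = [[-2, 2, 2], [2, -4, 4], [2, 4, 6]].
Leading principal minors: Δ₁ = -2, Δ₂ = 4, Δ₃ = 104.
The minors fit neither the all-positive nor the alternating-sign pattern, so H is indefinite: a saddle point.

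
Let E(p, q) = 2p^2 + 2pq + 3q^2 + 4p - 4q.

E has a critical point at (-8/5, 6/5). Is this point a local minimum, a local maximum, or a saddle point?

The Hessian of E is constant: H = [[4, 2], [2, 6]].
det(H) = 4·6 − 2² = 20.
det(H) > 0 and tr(H) = 10 > 0, so H is positive definite and the point is a local minimum.

local minimum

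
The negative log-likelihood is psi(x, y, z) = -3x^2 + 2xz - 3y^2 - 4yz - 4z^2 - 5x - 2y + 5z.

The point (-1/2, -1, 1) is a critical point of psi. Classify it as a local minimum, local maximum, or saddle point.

local maximum

The Hessian is constant: H = [[-6, 0, 2], [0, -6, -4], [2, -4, -8]].
Leading principal minors: Δ₁ = -6, Δ₂ = 36, Δ₃ = -168.
The minors alternate sign starting negative (−, +, −), so H is negative definite: a local maximum.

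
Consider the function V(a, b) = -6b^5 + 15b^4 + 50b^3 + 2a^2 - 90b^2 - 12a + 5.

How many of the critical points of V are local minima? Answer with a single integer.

2

V separates as a function of a plus a function of b, so ∇V=0 decouples.
∂V/∂a = 4(a - 3) = 0 at a ∈ {3}; ∂V/∂b = -30b(b - 3)(b - 1)(b + 2) = 0 at b ∈ {-2, 0, 1, 3}.
The Hessian is diagonal: diag(V_aa, V_bb). Second derivatives: V_aa(3)=4; V_bb(-2)=900, V_bb(0)=-180, V_bb(1)=180, V_bb(3)=-900.
Local minima occur where both diagonal entries positive: (3, -2), (3, 1). Count: 2.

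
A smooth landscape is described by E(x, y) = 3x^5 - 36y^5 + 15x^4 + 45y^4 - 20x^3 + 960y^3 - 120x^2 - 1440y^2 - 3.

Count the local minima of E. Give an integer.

4

E separates as a function of x plus a function of y, so ∇E=0 decouples.
∂E/∂x = 15x(x - 2)(x + 2)(x + 4) = 0 at x ∈ {-4, -2, 0, 2}; ∂E/∂y = -180y(y - 4)(y - 1)(y + 4) = 0 at y ∈ {-4, 0, 1, 4}.
The Hessian is diagonal: diag(E_xx, E_yy). Second derivatives: E_xx(-4)=-720, E_xx(-2)=240, E_xx(0)=-240, E_xx(2)=720; E_yy(-4)=28800, E_yy(0)=-2880, E_yy(1)=2700, E_yy(4)=-17280.
Local minima occur where both diagonal entries positive: (-2, -4), (-2, 1), (2, -4), (2, 1). Count: 4.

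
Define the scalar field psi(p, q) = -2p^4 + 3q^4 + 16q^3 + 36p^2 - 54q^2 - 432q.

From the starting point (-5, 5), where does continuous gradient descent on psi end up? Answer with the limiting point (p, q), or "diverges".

psi is separable, so gradient descent decouples: p follows -∂psi/∂p, q follows -∂psi/∂q.
∂psi/∂p = -8p(p - 3)(p + 3); at p=-5 this is 640, so p decreases.
∂psi/∂q = 12(q - 3)(q + 3)(q + 4); at q=5 this is 1728, so q decreases.
The p-coordinate has no critical point in that direction and runs off to infinity.

diverges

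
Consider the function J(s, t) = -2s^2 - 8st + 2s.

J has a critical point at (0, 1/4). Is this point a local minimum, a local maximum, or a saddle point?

saddle point

The Hessian of J is constant: H = [[-4, -8], [-8, 0]].
det(H) = (-4)·0 − (-8)² = -64.
Since det(H) < 0, H is indefinite and the critical point is a saddle point.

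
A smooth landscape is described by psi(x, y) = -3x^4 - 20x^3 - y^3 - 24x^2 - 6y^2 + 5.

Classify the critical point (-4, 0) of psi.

local maximum

The mixed partial ∂²psi/∂x∂y is 0, so the Hessian at any point is diag(psi_xx, psi_yy) = diag(-12(3x^2 + 10x + 4), -6(y + 2)).
At (-4, 0): H = diag(-144, -12).
Both eigenvalues are negative, so H is negative definite: a local maximum.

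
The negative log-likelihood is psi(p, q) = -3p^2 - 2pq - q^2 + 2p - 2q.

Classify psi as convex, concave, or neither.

psi is quadratic, so its Hessian is the constant matrix H = [[-6, -2], [-2, -2]].
det(H) = 8, tr(H) = -8.
det(H) > 0 and tr(H) < 0, so H is negative definite everywhere: concave.

concave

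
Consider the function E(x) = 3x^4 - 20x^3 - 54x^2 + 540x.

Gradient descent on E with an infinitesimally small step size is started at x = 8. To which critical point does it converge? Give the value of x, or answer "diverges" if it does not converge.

5

E'(x) = 12(x - 5)(x - 3)(x + 3), so E'(8) = 1980.
Gradient descent moves in the -E' direction, i.e. x is decreasing.
The nearest critical point in that direction is x = 5, where E'' = 192 > 0 (a local minimum). The iterate converges there.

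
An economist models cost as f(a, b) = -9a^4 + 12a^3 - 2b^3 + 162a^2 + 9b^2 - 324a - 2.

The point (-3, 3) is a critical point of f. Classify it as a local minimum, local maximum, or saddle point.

local maximum

The mixed partial ∂²f/∂a∂b is 0, so the Hessian at any point is diag(f_aa, f_bb) = diag(36(-3a^2 + 2a + 9), 6(-2b + 3)).
At (-3, 3): H = diag(-864, -18).
Both eigenvalues are negative, so H is negative definite: a local maximum.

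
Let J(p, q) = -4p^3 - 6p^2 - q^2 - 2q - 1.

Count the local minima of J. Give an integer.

0

J separates as a function of p plus a function of q, so ∇J=0 decouples.
∂J/∂p = -12p(p + 1) = 0 at p ∈ {-1, 0}; ∂J/∂q = -2(q + 1) = 0 at q ∈ {-1}.
The Hessian is diagonal: diag(J_pp, J_qq). Second derivatives: J_pp(-1)=12, J_pp(0)=-12; J_qq(-1)=-2.
Local minima occur where both diagonal entries positive: none. Count: 0.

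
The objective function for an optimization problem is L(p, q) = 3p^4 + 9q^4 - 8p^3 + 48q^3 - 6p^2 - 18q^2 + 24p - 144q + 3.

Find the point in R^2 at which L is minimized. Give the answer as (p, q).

L(p,q) separates as A(p) + B(q) + 3, so its minimum is min A + min B + 3.
A'(p) = 12(p - 2)(p - 1)(p + 1) vanishes at p ∈ {-1, 1, 2}; B'(q) = 36(q - 1)(q + 1)(q + 4) vanishes at q ∈ {-4, -1, 1}.
Local minima of A (where A''>0): A(-1)=-19, A(2)=8. Local minima of B: B(-4)=-480, B(1)=-105.
So the global minimum of L is A(-1) + B(-4) + 3 = -19 − 480 + 3 = -496, attained at (-1, -4).

(-1, -4)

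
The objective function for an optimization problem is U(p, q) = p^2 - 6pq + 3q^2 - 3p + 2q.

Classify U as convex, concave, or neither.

U is quadratic, so its Hessian is the constant matrix H = [[2, -6], [-6, 6]].
det(H) = -24, tr(H) = 8.
det(H) < 0, so H is indefinite: neither convex nor concave.

neither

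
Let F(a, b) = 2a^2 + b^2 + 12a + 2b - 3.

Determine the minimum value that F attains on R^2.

-22

F(a,b) separates as P(a) + Q(b) − 3, so its minimum is min P + min Q − 3.
P'(a) = 4a + 12 vanishes at a ∈ {-3}; Q'(b) = 2b + 2 vanishes at b ∈ {-1}.
Local minima of P (where P''>0): P(-3)=-18. Local minima of Q: Q(-1)=-1.
So the global minimum of F is P(-3) + Q(-1) − 3 = -18 − 1 − 3 = -22, attained at (-3, -1).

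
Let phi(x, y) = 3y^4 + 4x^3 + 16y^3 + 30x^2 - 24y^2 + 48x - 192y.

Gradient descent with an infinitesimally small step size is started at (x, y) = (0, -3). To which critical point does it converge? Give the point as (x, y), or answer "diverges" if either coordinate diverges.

(-1, -4)

phi is separable, so gradient descent decouples: x follows -∂phi/∂x, y follows -∂phi/∂y.
∂phi/∂x = 12(x + 1)(x + 4); at x=0 this is 48, so x decreases.
∂phi/∂y = 12(y - 2)(y + 2)(y + 4); at y=-3 this is 60, so y decreases.
x converges to its nearest critical value -1 (a local min of the x-part); y converges to -4. The iterate converges to (-1, -4).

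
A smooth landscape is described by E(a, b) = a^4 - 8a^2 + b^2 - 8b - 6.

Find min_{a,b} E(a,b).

E(a,b) separates as P(a) + Q(b) − 6, so its minimum is min P + min Q − 6.
P'(a) = 4a(a - 2)(a + 2) vanishes at a ∈ {-2, 0, 2}; Q'(b) = 2b - 8 vanishes at b ∈ {4}.
Local minima of P (where P''>0): P(-2)=-16, P(2)=-16. Local minima of Q: Q(4)=-16.
So the global minimum of E is P(-2) + Q(4) − 6 = -16 − 16 − 6 = -38, attained at (-2, 4).

-38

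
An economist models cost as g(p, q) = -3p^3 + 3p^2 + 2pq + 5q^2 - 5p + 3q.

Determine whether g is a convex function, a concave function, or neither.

The term -3p^3 is cubic, so the Hessian is not constant.
∂²g/∂p² = -18p + 6, which takes both signs as p varies (negative for sufficiently large p). A diagonal entry of the Hessian changing sign means the Hessian is neither positive- nor negative-semidefinite on all of R^2.

neither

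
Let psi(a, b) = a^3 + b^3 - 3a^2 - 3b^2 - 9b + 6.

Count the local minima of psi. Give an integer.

1

psi separates as a function of a plus a function of b, so ∇psi=0 decouples.
∂psi/∂a = 3a(a - 2) = 0 at a ∈ {0, 2}; ∂psi/∂b = 3(b - 3)(b + 1) = 0 at b ∈ {-1, 3}.
The Hessian is diagonal: diag(psi_aa, psi_bb). Second derivatives: psi_aa(0)=-6, psi_aa(2)=6; psi_bb(-1)=-12, psi_bb(3)=12.
Local minima occur where both diagonal entries positive: (2, 3). Count: 1.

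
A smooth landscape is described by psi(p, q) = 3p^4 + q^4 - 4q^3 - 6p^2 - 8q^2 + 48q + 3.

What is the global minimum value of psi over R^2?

-80

psi(p,q) separates as A(p) + B(q) + 3, so its minimum is min A + min B + 3.
A'(p) = 12p(p - 1)(p + 1) vanishes at p ∈ {-1, 0, 1}; B'(q) = 4(q - 3)(q - 2)(q + 2) vanishes at q ∈ {-2, 2, 3}.
Local minima of A (where A''>0): A(-1)=-3, A(1)=-3. Local minima of B: B(-2)=-80, B(3)=45.
So the global minimum of psi is A(-1) + B(-2) + 3 = -3 − 80 + 3 = -80, attained at (-1, -2).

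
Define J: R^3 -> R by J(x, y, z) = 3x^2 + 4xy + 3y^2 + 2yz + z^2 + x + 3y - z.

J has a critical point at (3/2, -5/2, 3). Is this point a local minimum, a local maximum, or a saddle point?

local minimum

The Hessian is constant: H = [[6, 4, 0], [4, 6, 2], [0, 2, 2]].
Leading principal minors: Δ₁ = 6, Δ₂ = 20, Δ₃ = 16.
All leading minors are positive, so H is positive definite: a local minimum.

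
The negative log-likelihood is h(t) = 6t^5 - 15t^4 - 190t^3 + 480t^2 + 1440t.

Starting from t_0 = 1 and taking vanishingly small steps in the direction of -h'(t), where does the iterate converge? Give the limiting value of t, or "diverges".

h'(t) = 30(t - 4)(t - 3)(t + 1)(t + 4), so h'(1) = 1800.
Gradient descent moves in the -h' direction, i.e. t is decreasing.
The nearest critical point in that direction is t = -1, where h'' = 1800 > 0 (a local minimum). The iterate converges there.

-1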